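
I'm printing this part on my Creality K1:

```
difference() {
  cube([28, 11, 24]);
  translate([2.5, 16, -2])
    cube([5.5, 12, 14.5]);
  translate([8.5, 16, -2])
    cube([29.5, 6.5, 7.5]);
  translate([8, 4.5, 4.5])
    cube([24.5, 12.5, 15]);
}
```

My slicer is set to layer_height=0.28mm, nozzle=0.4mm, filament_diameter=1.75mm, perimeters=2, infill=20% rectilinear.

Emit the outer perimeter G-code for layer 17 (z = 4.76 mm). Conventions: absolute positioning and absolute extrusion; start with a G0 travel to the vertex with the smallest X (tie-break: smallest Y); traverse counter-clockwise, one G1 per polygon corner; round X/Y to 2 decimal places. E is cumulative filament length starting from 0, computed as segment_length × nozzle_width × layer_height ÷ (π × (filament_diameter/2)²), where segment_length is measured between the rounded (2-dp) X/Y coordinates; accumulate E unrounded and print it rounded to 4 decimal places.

G0 X0.00 Y0.00 Z4.76
G1 X28.00 Y0.00 E1.3038
G1 X28.00 Y4.50 E1.5133
G1 X8.00 Y4.50 E2.4446
G1 X8.00 Y11.00 E2.7473
G1 X0.00 Y11.00 E3.1198
G1 X0.00 Y0.00 E3.6320

At z = 4.76 mm: the 28×11 cube contributes its full rectangle; the 5.5×12 cube at (2.5, 16) contributes its full rectangle; the 29.5×6.5 cube at (8.5, 16) contributes its full rectangle; the 24.5×12.5 cube at (8, 4.5) contributes its full rectangle; Subtracting the remaining from the first: starting from the 28×11 cube, the 5.5×12 cube at (2.5, 16) misses the remaining region (no effect); the 29.5×6.5 cube at (8.5, 16) misses the remaining region (no effect); the 24.5×12.5 cube at (8, 4.5) partially overlaps it — only the 130.00 mm² overlap (of its 306.25 mm²) is removed, clipping the outline — 1 connected region. The outline is a single polygon with 6 vertices. Extrusion per mm of travel: 0.4 × 0.28 / (π × 0.875²) = 0.046564. Accumulating E over each segment gives final E = 3.6320.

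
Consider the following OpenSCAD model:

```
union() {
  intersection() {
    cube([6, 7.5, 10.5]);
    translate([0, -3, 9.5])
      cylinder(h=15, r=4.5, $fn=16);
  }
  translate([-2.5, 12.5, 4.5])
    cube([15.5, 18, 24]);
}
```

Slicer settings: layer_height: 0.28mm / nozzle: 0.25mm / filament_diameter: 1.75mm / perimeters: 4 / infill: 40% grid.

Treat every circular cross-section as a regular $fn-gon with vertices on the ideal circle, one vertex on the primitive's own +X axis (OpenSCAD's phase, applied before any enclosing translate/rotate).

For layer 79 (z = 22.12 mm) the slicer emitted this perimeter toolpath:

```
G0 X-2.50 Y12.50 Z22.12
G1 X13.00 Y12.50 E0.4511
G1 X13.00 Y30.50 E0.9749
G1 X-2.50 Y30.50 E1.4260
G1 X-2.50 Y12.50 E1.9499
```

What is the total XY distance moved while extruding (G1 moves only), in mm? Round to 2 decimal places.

67.00 mm

Sum the Euclidean lengths of each G1 segment: total = 67.00 mm.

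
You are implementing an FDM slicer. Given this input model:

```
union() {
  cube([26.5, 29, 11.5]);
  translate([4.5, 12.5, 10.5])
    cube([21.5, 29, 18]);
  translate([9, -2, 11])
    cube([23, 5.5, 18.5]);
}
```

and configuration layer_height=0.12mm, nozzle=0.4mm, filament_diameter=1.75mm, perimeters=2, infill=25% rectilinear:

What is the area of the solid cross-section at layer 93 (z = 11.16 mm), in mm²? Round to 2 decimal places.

1102.50 mm²

At z = 11.16 mm: the cube is present — its section is the full 26.5×29 rectangle (area 768.50 mm²); the cube at (4.5, 12.5) is present — its section is the full 21.5×29 rectangle (area 623.50 mm²); the 23×5.5 cube at (9, -2) contributes its full rectangle (area 126.50 mm²); Combining (union): the regions partially overlap — summed areas 1518.50 mm² minus the doubly-counted overlap 416.00 mm² gives 1102.50 mm² — area = 1102.50 mm². Overall, the cross-section is a single solid region. Net area = 1102.50 mm².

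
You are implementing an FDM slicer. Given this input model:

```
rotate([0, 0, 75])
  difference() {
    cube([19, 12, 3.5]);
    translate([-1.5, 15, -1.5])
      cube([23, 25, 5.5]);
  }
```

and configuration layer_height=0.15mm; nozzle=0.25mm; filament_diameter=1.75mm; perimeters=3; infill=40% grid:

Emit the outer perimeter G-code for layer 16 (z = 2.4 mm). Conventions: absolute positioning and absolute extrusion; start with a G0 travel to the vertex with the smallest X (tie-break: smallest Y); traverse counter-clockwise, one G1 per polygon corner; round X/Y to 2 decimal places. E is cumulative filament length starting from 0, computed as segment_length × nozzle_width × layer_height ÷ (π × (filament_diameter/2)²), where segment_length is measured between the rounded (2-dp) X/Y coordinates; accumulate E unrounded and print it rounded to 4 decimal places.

At z = 2.4 mm: the 19×12 cube contributes its full rectangle; the 23×25 cube at (-1.5, 15) contributes its full rectangle; Taking the first minus the rest: starting from the 19×12 cube, the 23×25 cube at (-1.5, 15) misses the remaining region (no effect) — 1 connected region; (rotated 75° about Z; rotation is an isometry so areas/perimeters/island counts are preserved). The outline is a single polygon with 4 vertices. Extrusion per mm of travel: 0.25 × 0.15 / (π × 0.875²) = 0.015591. Accumulating E over each segment gives final E = 0.9666.

G0 X-11.59 Y3.11 Z2.40
G1 X0.00 Y0.00 E0.1871
G1 X4.92 Y18.35 E0.4833
G1 X-6.67 Y21.46 E0.6704
G1 X-11.59 Y3.11 E0.9666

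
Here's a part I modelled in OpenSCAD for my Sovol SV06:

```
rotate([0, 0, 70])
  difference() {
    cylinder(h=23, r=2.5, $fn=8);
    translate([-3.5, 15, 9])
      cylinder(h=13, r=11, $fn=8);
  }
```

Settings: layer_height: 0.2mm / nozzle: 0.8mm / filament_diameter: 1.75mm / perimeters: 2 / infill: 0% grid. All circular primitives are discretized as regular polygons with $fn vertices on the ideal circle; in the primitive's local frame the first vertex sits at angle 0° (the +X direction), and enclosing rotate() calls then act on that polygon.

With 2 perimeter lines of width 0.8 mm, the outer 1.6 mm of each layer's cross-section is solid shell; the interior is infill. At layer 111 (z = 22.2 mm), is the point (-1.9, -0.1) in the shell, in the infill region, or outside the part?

shell

At z = 22.2 mm: the r=2.5 cylinder contributes a regular 8-gon of circumradius 2.5; the cylinder at (-3.5, 15) does not reach this height (z outside [9, 22]); Subtracting the remaining from the first: none of the subtracted shapes is present at this height, so the r=2.5 cylinder is unchanged — 1 connected region; (rotated 70° about Z; rotation is an isometry so areas/perimeters/island counts are preserved). Overall, the cross-section is a single solid region. Undo the 70° rotation: the query point maps to (-0.744, 1.751) in the un-rotated model frame. The nearest boundary edge runs (0.00, 2.50)→(-1.77, 1.77); distance from the point to it = 0.41 mm. The point is inside the cross-section, 0.41 mm from the nearest boundary — within the 1.6 mm shell band (2 × 0.8).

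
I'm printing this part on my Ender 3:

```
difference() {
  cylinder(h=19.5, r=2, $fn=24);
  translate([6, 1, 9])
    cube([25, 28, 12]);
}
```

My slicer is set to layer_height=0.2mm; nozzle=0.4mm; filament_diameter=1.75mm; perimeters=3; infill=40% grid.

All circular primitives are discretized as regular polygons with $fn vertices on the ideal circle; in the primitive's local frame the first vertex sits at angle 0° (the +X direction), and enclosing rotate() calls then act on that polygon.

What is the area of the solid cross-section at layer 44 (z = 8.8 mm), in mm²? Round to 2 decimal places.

At z = 8.8 mm: the r=2 cylinder contributes a regular 24-gon of circumradius 2 (area = (24/2)·2.000²·sin(360°/24) = 12.42 mm²); the cube at (6, 1) is not intersected at this z (z outside [9, 21]); After the difference (first − rest): none of the subtracted shapes is present at this height, so the r=2 cylinder is unchanged — area = 12.42 mm². Overall, the cross-section is a single solid region. Net area = 12.42 mm².

12.42 mm²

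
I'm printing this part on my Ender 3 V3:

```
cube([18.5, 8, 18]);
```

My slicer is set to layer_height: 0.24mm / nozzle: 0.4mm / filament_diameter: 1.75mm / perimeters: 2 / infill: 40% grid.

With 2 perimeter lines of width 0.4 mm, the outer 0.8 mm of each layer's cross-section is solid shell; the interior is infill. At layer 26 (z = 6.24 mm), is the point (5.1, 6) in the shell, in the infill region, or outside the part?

At z = 6.24 mm: the cube is present — its section is the full 18.5×8 rectangle. Overall, the cross-section is a single solid region. The nearest boundary edge runs (18.50, 8.00)→(0.00, 8.00); distance from the point to it = 2.00 mm. The point is inside the cross-section and 2.00 mm from the nearest boundary — more than the 0.8 mm shell width (2 × 0.4), so it's in the infill interior.

infill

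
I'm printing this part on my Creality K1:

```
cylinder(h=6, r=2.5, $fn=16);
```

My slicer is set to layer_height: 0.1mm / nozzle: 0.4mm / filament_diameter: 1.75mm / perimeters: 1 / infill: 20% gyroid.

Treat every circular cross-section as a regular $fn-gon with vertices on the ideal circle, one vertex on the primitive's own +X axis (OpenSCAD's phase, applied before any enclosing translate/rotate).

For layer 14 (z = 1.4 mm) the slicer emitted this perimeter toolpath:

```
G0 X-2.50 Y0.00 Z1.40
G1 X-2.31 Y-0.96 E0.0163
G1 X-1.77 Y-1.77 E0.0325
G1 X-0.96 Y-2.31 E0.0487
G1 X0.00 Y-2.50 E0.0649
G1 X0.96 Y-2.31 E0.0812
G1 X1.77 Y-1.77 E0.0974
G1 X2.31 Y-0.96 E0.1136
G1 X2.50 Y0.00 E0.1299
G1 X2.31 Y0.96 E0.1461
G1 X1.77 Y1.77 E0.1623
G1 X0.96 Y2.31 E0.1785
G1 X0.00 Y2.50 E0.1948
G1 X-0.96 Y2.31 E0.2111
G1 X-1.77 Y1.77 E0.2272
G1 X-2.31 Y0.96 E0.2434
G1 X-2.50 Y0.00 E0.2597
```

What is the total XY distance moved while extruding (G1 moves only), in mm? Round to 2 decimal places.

Sum the Euclidean lengths of each G1 segment: total = 15.62 mm.

15.62 mm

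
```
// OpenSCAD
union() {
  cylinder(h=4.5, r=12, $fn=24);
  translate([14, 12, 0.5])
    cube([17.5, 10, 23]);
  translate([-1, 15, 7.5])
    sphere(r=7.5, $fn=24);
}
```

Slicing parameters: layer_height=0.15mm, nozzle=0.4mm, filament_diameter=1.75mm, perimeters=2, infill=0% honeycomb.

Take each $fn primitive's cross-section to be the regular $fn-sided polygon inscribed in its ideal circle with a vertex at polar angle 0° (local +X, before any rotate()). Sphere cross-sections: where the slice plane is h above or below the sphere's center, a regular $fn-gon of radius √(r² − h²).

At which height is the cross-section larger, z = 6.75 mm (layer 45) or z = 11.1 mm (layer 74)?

Layer 45 (z = 6.75): the cylinder does not reach this height (z outside [0, 4.5]); the cube at (14, 12) is present — its section is the full 17.5×10 rectangle (area 175.00 mm²); the r=7.5 sphere at (-1, 15) contributes a regular 24-gon of circumradius √(7.5²−0.75²) = 7.462 (area = (24/2)·7.462²·sin(360°/24) = 172.96 mm²); Merging all regions: the 2 present regions are separate (no shared area or edge), so areas and boundary lengths simply add and each stays a separate island — area = 347.96 mm². So its area = 347.96 mm². Layer 74 (z = 11.1): the cylinder is absent (z outside [0, 4.5]); the cube at (14, 12) (footprint 17.5×10) is included at this height (area 175.00 mm²); the sphere at (-1, 15): section is a regular 24-gon, circumradius = √(r²−h²) = √(7.5²−3.6²) = 6.580 (area = (24/2)·6.580²·sin(360°/24) = 134.45 mm²); Taking the union: the 2 present regions are separate (no shared area or edge), so areas and boundary lengths simply add and each stays a separate island — area = 309.45 mm². So its area = 309.45 mm². Layer 45 is larger (347.96 vs 309.45 mm²).

layer 45 (z = 6.75 mm)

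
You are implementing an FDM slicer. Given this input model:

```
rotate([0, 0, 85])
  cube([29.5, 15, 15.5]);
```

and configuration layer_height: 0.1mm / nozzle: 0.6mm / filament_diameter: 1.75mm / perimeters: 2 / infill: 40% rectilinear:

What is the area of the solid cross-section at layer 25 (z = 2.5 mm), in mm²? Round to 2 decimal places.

442.50 mm²

At z = 2.5 mm: the cube (footprint 29.5×15) is included at this height (area 442.50 mm²); (whole slice rotated 85° about Z — lengths, areas and connectivity unchanged). Overall, the cross-section is a single solid region. Net area = 442.50 mm².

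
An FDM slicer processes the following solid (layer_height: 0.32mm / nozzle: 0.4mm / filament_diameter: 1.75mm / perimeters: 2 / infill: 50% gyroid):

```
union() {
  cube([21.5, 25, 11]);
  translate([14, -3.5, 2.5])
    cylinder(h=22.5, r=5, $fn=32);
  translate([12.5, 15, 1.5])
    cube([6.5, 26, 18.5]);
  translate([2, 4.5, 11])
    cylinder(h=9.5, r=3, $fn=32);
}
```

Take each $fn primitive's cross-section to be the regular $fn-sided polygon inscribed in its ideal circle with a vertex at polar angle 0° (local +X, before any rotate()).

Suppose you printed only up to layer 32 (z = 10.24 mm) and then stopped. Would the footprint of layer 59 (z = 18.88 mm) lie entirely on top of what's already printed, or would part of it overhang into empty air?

part overhangs

Compare the two slices. At z = 10.24: the 21.5×25 cube contributes its full rectangle (area 537.50 mm²); the r=5 cylinder at (14, -3.5) gives a regular 32-gon of circumradius 5 (constant along its height) (area = (32/2)·5.000²·sin(360°/32) = 78.04 mm²); the cube at (12.5, 15) (footprint 6.5×26) is included at this height (area 169.00 mm²); the cylinder at (2, 4.5) does not reach this height (z outside [11, 20.5]); Merging all regions: the regions partially overlap — summed areas 784.54 mm² minus the doubly-counted overlap 72.26 mm² gives 712.27 mm² — area = 712.27 mm². At z = 18.88: the cube is not intersected at this z (z outside [0, 11]); the r=5 cylinder at (14, -3.5) contributes a regular 32-gon of circumradius 5 (area = (32/2)·5.000²·sin(360°/32) = 78.04 mm²); the cube at (12.5, 15) is present — its section is the full 6.5×26 rectangle (area 169.00 mm²); the cylinder at (2, 4.5): section is a regular 32-gon, circumradius r=3 (area = (32/2)·3.000²·sin(360°/32) = 28.09 mm²); Combining (union): the 3 present regions are separate (no shared area or edge), so areas and boundary lengths simply add and each stays a separate island — area = 275.13 mm². Checking containment: at z = 18.88 the cross-section extends beyond the z = 10.24 cross-section by about 3.05 mm².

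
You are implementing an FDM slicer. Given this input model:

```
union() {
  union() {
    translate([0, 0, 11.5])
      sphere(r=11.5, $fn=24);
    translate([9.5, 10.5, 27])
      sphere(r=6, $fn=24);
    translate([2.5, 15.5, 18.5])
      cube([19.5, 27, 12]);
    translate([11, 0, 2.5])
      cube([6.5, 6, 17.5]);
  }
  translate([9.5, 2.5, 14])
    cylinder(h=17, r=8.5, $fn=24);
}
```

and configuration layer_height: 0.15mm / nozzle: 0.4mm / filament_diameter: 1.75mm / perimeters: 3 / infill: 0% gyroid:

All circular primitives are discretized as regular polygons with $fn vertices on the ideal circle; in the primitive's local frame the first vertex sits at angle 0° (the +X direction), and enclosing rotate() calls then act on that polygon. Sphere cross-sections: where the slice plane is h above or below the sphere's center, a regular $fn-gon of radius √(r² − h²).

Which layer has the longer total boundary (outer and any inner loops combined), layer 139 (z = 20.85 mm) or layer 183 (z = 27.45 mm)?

Layer 139 (z = 20.85): the sphere: section is a regular 24-gon, circumradius = √(r²−h²) = √(11.5²−9.35²) = 6.695 (perimeter = 2·24·6.695·sin(180°/24) = 41.95 mm); the sphere at (9.5, 10.5) is absent (|z−center|=6.150 > r=6); the cube at (2.5, 15.5) is present — its section is the full 19.5×27 rectangle (perimeter 93.00 mm); the cube at (11, 0) is absent (z outside [2.5, 20]); Combining (union): the 2 present regions are separate (no shared area or edge), so areas and boundary lengths simply add and each stays a separate island — boundary = 134.95 mm; the cylinder at (9.5, 2.5): section is a regular 24-gon, circumradius r=8.5 (perimeter = 2·24·8.500·sin(180°/24) = 53.25 mm); Merging all regions: the regions partially overlap (shared area 41.59 mm²), so the edge portions inside another operand are dropped and the merged outline is re-measured after clipping — boundary = 162.29 mm. So its perimeter = 162.29 mm. Layer 183 (z = 27.45): the sphere is not intersected at this z (|z−center|=15.950 > r=11.5); the r=6 sphere at (9.5, 10.5) contributes a regular 24-gon of circumradius √(6²−0.45²) = 5.983 (perimeter = 2·24·5.983·sin(180°/24) = 37.49 mm); the cube at (2.5, 15.5) is present — its section is the full 19.5×27 rectangle (perimeter 93.00 mm); the cube at (11, 0) is absent (z outside [2.5, 20]); Taking the union: the regions partially overlap (shared area 4.16 mm²), so the edge portions inside another operand are dropped and the merged outline is re-measured after clipping — boundary = 117.19 mm; the r=8.5 cylinder at (9.5, 2.5) contributes a regular 24-gon of circumradius 8.5 (perimeter = 2·24·8.500·sin(180°/24) = 53.25 mm); Taking the union: the regions partially overlap (shared area 52.23 mm²), so the edge portions inside another operand are dropped and the merged outline is re-measured after clipping — boundary = 142.73 mm. So its perimeter = 142.73 mm. Layer 139 is larger (162.29 vs 142.73 mm).

layer 139 (z = 20.85 mm)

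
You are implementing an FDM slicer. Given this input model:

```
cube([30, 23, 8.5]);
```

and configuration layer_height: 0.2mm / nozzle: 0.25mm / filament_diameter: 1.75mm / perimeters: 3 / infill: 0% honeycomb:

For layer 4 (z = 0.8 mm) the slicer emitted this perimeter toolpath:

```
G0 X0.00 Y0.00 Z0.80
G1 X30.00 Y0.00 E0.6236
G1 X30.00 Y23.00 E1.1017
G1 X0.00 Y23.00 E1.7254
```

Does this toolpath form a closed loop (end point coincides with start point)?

no

Start point (G0): (0.00, 0.00). End point (last G1): the path does not return to the start — open.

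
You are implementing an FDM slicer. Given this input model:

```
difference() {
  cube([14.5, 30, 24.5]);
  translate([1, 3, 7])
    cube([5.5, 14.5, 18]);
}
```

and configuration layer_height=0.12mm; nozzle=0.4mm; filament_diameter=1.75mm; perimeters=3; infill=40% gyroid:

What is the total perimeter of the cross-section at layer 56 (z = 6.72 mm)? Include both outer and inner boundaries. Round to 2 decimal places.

At z = 6.72 mm: the cube (footprint 14.5×30) is included at this height (perimeter 89.00 mm); the cube at (1, 3) is not intersected at this z (z outside [7, 25]); After the difference (first − rest): none of the subtracted shapes is present at this height, so the 14.5×30 cube is unchanged — boundary = 89.00 mm. Overall, the cross-section is a single solid region. Total boundary length (outer) = 89.00 mm.

89.00 mm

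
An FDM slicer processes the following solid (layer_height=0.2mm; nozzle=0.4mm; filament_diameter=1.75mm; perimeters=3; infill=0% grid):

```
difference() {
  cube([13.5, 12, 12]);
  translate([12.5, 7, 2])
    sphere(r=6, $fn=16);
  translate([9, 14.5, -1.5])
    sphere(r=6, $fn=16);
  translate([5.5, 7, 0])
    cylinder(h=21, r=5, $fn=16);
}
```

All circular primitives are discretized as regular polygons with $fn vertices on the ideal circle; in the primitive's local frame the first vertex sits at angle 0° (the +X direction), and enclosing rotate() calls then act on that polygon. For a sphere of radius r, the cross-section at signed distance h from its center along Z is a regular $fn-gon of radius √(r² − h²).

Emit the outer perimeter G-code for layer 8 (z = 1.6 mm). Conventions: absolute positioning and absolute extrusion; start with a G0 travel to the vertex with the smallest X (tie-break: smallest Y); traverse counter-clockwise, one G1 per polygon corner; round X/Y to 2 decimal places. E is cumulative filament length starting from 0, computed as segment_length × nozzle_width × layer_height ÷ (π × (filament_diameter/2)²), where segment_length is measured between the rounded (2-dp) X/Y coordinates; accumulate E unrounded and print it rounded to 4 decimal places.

G0 X0.00 Y0.00 Z1.60
G1 X13.50 Y0.00 E0.4490
G1 X13.50 Y1.21 E0.4893
G1 X12.50 Y1.01 E0.5232
G1 X10.21 Y1.47 E0.6009
G1 X8.27 Y2.77 E0.6785
G1 X8.18 Y2.89 E0.6835
G1 X7.41 Y2.38 E0.7142
G1 X5.50 Y2.00 E0.7790
G1 X3.59 Y2.38 E0.8438
G1 X1.96 Y3.46 E0.9088
G1 X0.88 Y5.09 E0.9739
G1 X0.50 Y7.00 E1.0386
G1 X0.88 Y8.91 E1.1034
G1 X1.96 Y10.54 E1.1684
G1 X3.59 Y11.62 E1.2335
G1 X4.72 Y11.84 E1.2718
G1 X4.61 Y12.00 E1.2782
G1 X0.00 Y12.00 E1.4315
G1 X0.00 Y0.00 E1.8307

At z = 1.6 mm: the 13.5×12 cube contributes its full rectangle; the r=6 sphere at (12.5, 7) slices to a regular 16-gon of circumradius 5.987 (√(r²−h²) with h=0.4 from center); the r=6 sphere at (9, 14.5) contributes a regular 16-gon of circumradius √(6²−3.1²) = 5.137; the r=5 cylinder at (5.5, 7) gives a regular 16-gon of circumradius 5 (constant along its height); Subtracting the remaining from the first: starting from the 13.5×12 cube, the r=6 sphere at (12.5, 7) partially overlaps it — only the 63.80 mm² overlap (of its 109.72 mm²) is removed, clipping the outline; the r=6 sphere at (9, 14.5) partially overlaps it — only the 5.73 mm² overlap (of its 80.79 mm²) is removed, clipping the outline; the r=5 cylinder at (5.5, 7) partially overlaps it — only the 50.28 mm² overlap (of its 76.54 mm²) is removed, clipping the outline — 1 connected region. The outline is a single polygon with 19 vertices. Extrusion per mm of travel: 0.4 × 0.2 / (π × 0.875²) = 0.033260. Accumulating E over each segment gives final E = 1.8307.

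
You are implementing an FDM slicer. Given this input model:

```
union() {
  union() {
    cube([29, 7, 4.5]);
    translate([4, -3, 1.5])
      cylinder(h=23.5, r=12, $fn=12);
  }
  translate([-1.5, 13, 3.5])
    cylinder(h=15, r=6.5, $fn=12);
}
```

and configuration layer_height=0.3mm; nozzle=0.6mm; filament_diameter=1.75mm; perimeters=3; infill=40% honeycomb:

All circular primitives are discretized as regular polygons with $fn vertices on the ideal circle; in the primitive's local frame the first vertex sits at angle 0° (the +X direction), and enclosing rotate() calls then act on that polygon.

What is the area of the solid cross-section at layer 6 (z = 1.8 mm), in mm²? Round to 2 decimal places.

At z = 1.8 mm: the cube is present — its section is the full 29×7 rectangle (area 203.00 mm²); the r=12 cylinder at (4, -3) gives a regular 12-gon of circumradius 12 (constant along its height) (area = (12/2)·12.000²·sin(360°/12) = 432.00 mm²); Merging all regions: the regions partially overlap — summed areas 635.00 mm² minus the doubly-counted overlap 93.95 mm² gives 541.05 mm² — area = 541.05 mm²; the cylinder at (-1.5, 13) is absent (z outside [3.5, 18.5]); Combining (union): only that combined region is present, so the union is just that shape — area = 541.05 mm². Overall, the cross-section is a single solid region. Net area = 541.05 mm².

541.05 mm²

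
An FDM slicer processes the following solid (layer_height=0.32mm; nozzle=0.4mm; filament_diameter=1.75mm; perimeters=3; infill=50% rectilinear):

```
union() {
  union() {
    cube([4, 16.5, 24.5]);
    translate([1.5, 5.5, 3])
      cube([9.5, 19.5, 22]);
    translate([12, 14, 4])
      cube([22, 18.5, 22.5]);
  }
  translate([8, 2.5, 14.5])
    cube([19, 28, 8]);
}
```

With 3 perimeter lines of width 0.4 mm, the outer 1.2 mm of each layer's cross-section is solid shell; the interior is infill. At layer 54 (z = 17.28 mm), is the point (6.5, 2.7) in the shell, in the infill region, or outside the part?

outside

At z = 17.28 mm: the cube is present — its section is the full 4×16.5 rectangle; the cube at (1.5, 5.5) (footprint 9.5×19.5) is included at this height; the cube at (12, 14) (footprint 22×18.5) is included at this height; Merging all regions: the regions partially overlap (shared area 27.50 mm²), so overlapping operands fuse into one piece — 2 connected regions; the cube at (8, 2.5) is present — its section is the full 19×28 rectangle; Combining (union): the regions partially overlap (shared area 306.00 mm²), so overlapping operands fuse into one piece — 1 connected region. Overall, the cross-section is a single solid region. The nearest boundary edge runs (8.00, 2.50)→(8.00, 5.50); distance from the point to it = 1.50 mm. The point is not inside any of the regions above, so it lies outside the cross-section (1.50 mm from the nearest boundary).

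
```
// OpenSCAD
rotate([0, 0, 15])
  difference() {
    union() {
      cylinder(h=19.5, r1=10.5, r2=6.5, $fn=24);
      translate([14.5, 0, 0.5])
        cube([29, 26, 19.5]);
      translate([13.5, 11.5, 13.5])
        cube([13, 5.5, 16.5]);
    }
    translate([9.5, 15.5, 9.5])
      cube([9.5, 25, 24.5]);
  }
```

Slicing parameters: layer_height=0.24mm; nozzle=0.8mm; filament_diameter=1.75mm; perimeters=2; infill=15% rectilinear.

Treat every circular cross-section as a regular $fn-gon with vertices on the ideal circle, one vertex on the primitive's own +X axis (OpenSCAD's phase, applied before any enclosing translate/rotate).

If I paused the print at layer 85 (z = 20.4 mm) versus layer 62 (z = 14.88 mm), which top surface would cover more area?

layer 62 (z = 14.88 mm)

Layer 85 (z = 20.4): the cone does not reach this height (z outside [0, 19.5]); the cube at (14.5, 0) is absent (z outside [0.5, 20]); the cube at (13.5, 11.5) (footprint 13×5.5) is included at this height (area 71.50 mm²); Merging all regions: only the 13×5.5 cube at (13.5, 11.5) is present, so the union is just that shape — area = 71.50 mm²; the cube at (9.5, 15.5) (footprint 9.5×25) is included at this height (area 237.50 mm²); After the difference (first − rest): starting from the result so far (71.50 mm²), the 9.5×25 cube at (9.5, 15.5) partially overlaps it — only the 8.25 mm² overlap (of its 237.50 mm²) is removed, clipping the outline — area = 63.25 mm²; (rotated 15° about Z; rotation is an isometry so areas/perimeters/island counts are preserved). So its area = 63.25 mm². Layer 62 (z = 14.88): the cone contributes a regular 24-gon of circumradius 7.448 (interpolated between r1=10.5 and r2=6.5 at t=0.763) (area = (24/2)·7.448²·sin(360°/24) = 172.27 mm²); the cube at (14.5, 0) is present — its section is the full 29×26 rectangle (area 754.00 mm²); the cube at (13.5, 11.5) is present — its section is the full 13×5.5 rectangle (area 71.50 mm²); Taking the union: the regions partially overlap — summed areas 997.77 mm² minus the doubly-counted overlap 66.00 mm² gives 931.77 mm² — area = 931.77 mm²; the 9.5×25 cube at (9.5, 15.5) contributes its full rectangle (area 237.50 mm²); Taking the first minus the rest: starting from the result so far (931.77 mm²), the 9.5×25 cube at (9.5, 15.5) partially overlaps it — only the 48.75 mm² overlap (of its 237.50 mm²) is removed, clipping the outline — area = 883.02 mm²; (rotated 15° about Z; rotation is an isometry so areas/perimeters/island counts are preserved). So its area = 883.02 mm². Layer 62 is larger (883.02 vs 63.25 mm²).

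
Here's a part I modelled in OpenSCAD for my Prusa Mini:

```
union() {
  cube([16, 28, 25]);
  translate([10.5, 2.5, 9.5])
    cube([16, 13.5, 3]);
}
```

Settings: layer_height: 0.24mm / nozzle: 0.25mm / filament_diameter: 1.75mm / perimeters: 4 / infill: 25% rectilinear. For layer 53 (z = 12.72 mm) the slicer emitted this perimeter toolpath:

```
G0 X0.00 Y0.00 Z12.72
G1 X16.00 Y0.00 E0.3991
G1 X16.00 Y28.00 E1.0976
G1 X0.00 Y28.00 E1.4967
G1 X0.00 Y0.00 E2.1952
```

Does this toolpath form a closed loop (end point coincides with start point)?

yes

Start point (G0): (0.00, 0.00). End point (last G1): the path returns to the start — closed.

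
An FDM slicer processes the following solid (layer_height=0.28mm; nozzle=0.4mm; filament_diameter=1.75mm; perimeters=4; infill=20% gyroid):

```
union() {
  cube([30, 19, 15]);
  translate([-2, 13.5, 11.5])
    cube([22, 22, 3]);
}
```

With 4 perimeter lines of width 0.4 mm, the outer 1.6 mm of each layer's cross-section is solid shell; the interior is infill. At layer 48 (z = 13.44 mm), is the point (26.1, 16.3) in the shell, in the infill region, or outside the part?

At z = 13.44 mm: the cube (footprint 30×19) is included at this height; the cube at (-2, 13.5) (footprint 22×22) is included at this height; Taking the union: the regions partially overlap (shared area 110.00 mm²), so overlapping operands fuse into one piece — 1 connected region. Overall, the cross-section is a single solid region. The nearest boundary edge runs (20.00, 19.00)→(30.00, 19.00); distance from the point to it = 2.70 mm. The point is inside the cross-section and 2.70 mm from the nearest boundary — more than the 1.6 mm shell width (4 × 0.4), so it's in the infill interior.

infill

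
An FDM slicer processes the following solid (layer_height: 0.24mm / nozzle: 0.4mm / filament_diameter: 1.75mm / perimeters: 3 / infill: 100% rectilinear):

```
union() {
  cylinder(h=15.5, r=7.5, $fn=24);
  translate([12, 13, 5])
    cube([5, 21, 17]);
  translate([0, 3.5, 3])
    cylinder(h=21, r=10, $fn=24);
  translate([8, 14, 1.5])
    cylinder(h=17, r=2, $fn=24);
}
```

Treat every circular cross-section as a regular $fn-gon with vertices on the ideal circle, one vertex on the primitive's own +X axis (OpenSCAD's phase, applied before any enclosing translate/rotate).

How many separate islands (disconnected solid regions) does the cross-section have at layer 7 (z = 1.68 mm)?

2

At z = 1.68 mm: the r=7.5 cylinder contributes a regular 24-gon of circumradius 7.5; the cube at (12, 13) is not intersected at this z (z outside [5, 22]); the cylinder at (0, 3.5) is not intersected at this z (z outside [3, 24]); the r=2 cylinder at (8, 14) gives a regular 24-gon of circumradius 2 (constant along its height); Combining (union): the 2 present regions are separate (no shared area or edge), so areas and boundary lengths simply add and each stays a separate island — 2 connected regions. Overall, the cross-section has 2 separate islands. Island count = 2.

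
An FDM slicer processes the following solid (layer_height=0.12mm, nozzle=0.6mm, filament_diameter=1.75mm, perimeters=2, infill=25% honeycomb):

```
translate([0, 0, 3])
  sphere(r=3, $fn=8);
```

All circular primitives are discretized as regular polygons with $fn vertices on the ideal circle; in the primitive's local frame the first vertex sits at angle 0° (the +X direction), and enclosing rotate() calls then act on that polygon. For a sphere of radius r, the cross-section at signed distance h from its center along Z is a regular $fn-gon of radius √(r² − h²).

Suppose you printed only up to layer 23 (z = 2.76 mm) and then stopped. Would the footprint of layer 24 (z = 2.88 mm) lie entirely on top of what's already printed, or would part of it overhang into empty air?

Compare the two slices. At z = 2.76: the sphere: section is a regular 8-gon, circumradius = √(r²−h²) = √(3²−0.24²) = 2.990 (area = (8/2)·2.990²·sin(360°/8) = 25.29 mm²). At z = 2.88: the sphere: section is a regular 8-gon, circumradius = √(r²−h²) = √(3²−0.12²) = 2.998 (area = (8/2)·2.998²·sin(360°/8) = 25.42 mm²). Checking containment: the cross-section at z = 2.88 is a subset of the cross-section at z = 2.76.

entirely on top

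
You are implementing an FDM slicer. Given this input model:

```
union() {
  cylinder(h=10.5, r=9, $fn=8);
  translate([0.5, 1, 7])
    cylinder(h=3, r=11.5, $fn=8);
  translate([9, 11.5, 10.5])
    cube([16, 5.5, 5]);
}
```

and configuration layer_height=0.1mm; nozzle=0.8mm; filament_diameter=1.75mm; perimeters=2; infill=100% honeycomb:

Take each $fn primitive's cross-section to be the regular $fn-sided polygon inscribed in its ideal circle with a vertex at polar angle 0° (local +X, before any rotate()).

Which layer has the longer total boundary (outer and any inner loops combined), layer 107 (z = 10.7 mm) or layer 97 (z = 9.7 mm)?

layer 97 (z = 9.7 mm)

Layer 107 (z = 10.7): the cylinder is absent (z outside [0, 10.5]); the cylinder at (0.5, 1) is not intersected at this z (z outside [7, 10]); the 16×5.5 cube at (9, 11.5) contributes its full rectangle (perimeter 43.00 mm); Merging all regions: only the 16×5.5 cube at (9, 11.5) is present, so the union is just that shape — boundary = 43.00 mm. So its perimeter = 43.00 mm. Layer 97 (z = 9.7): the r=9 cylinder contributes a regular 8-gon of circumradius 9 (perimeter = 2·8·9.000·sin(180°/8) = 55.11 mm); the cylinder at (0.5, 1): section is a regular 8-gon, circumradius r=11.5 (perimeter = 2·8·11.500·sin(180°/8) = 70.41 mm); the cube at (9, 11.5) is absent (z outside [10.5, 15.5]); Merging all regions: the r=9 cylinder lies entirely inside the r=11.5 cylinder at (0.5, 1), so the union is just the r=11.5 cylinder at (0.5, 1) — boundary = 70.41 mm. So its perimeter = 70.41 mm. Layer 97 is larger (70.41 vs 43.00 mm).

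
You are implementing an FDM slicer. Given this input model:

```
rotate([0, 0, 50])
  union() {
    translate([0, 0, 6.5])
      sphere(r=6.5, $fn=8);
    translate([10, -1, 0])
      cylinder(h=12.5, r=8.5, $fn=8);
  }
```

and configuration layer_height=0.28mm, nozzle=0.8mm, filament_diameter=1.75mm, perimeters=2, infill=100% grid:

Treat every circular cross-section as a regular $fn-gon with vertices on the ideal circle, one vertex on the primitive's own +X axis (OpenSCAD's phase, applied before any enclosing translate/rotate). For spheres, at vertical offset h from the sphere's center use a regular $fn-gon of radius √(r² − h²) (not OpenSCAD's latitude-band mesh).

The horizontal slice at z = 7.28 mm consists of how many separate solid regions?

1

At z = 7.28 mm: the sphere: section is a regular 8-gon, circumradius = √(r²−h²) = √(6.5²−0.78²) = 6.453; the cylinder at (10, -1): section is a regular 8-gon, circumradius r=8.5; Taking the union: the regions partially overlap (shared area 28.09 mm²), so overlapping operands fuse into one piece — 1 connected region; (rotated 50° about Z; rotation is an isometry so areas/perimeters/island counts are preserved). The result has 1 disconnected region.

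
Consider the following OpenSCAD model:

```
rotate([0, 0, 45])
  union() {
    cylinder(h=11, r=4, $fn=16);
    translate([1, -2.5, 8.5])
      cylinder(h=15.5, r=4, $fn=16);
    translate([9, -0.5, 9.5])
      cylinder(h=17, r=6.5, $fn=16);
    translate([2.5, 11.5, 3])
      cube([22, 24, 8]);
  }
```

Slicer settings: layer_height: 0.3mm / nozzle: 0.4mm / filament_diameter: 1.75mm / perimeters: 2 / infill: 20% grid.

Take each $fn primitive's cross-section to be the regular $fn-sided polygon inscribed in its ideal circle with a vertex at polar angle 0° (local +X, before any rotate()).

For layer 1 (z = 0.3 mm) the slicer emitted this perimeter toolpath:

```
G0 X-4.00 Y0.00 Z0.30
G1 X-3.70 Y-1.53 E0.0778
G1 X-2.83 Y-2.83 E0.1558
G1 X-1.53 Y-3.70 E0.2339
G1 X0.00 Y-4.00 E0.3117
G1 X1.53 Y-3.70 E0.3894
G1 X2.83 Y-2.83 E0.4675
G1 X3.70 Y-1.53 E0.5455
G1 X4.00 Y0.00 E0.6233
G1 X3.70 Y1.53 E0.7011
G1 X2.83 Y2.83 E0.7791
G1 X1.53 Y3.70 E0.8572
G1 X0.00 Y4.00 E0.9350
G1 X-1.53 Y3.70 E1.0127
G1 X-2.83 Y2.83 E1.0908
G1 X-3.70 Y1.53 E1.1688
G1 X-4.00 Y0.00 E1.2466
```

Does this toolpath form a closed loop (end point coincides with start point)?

Start point (G0): (-4.00, 0.00). End point (last G1): the path returns to the start — closed.

yes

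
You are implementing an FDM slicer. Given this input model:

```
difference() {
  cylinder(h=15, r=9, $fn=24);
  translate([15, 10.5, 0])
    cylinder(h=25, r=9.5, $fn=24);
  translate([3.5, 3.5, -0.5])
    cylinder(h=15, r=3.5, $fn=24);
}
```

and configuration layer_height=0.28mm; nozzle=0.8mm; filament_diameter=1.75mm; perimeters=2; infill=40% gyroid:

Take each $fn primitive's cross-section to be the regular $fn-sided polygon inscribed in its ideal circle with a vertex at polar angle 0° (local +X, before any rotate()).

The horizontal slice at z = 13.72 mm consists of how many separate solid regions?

1

At z = 13.72 mm: the cylinder: section is a regular 24-gon, circumradius r=9; the r=9.5 cylinder at (15, 10.5) contributes a regular 24-gon of circumradius 9.5; the cylinder at (3.5, 3.5): section is a regular 24-gon, circumradius r=3.5; Taking the first minus the rest: starting from the r=9 cylinder, the r=9.5 cylinder at (15, 10.5) partially overlaps it — only the 0.09 mm² overlap (of its 280.30 mm²) is removed, clipping the outline; the r=3.5 cylinder at (3.5, 3.5) lies wholly inside it (removes its full 38.05 mm² and its 21.93 mm outline becomes a hole wall) — 1 connected region with 1 hole. The result has 1 disconnected region.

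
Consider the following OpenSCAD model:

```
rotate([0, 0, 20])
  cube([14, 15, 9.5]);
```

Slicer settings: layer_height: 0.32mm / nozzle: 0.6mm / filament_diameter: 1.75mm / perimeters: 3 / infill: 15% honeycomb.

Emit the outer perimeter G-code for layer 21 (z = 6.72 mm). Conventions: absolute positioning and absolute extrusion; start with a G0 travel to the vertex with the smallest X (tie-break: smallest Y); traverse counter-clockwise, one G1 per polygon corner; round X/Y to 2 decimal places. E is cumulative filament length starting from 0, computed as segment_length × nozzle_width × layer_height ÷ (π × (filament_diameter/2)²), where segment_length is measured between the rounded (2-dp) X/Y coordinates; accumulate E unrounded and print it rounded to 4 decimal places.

G0 X-5.13 Y14.10 Z6.72
G1 X0.00 Y0.00 E1.1977
G1 X13.16 Y4.79 E2.3156
G1 X8.03 Y18.88 E3.5126
G1 X-5.13 Y14.10 E4.6302

At z = 6.72 mm: the cube is present — its section is the full 14×15 rectangle; (rotated 20° about Z; rotation is an isometry so areas/perimeters/island counts are preserved). The outline is a single polygon with 4 vertices. Extrusion per mm of travel: 0.6 × 0.32 / (π × 0.875²) = 0.079824. Accumulating E over each segment gives final E = 4.6302.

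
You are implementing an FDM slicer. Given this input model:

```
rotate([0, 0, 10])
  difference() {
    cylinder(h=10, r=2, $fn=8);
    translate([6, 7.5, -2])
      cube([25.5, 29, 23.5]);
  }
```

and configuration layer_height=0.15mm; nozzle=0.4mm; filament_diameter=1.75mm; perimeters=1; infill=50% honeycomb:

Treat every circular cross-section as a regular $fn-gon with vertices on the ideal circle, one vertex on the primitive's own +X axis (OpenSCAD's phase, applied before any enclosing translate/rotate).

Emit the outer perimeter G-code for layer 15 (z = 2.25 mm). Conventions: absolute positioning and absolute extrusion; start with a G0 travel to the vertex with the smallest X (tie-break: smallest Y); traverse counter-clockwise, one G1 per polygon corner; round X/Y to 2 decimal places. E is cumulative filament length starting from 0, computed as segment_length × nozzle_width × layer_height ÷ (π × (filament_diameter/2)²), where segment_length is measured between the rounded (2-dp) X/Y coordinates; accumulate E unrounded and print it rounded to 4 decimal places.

G0 X-1.97 Y-0.35 Z2.25
G1 X-1.15 Y-1.64 E0.0381
G1 X0.35 Y-1.97 E0.0764
G1 X1.64 Y-1.15 E0.1146
G1 X1.97 Y0.35 E0.1529
G1 X1.15 Y1.64 E0.1910
G1 X-0.35 Y1.97 E0.2293
G1 X-1.64 Y1.15 E0.2675
G1 X-1.97 Y-0.35 E0.3058

At z = 2.25 mm: the r=2 cylinder gives a regular 8-gon of circumradius 2 (constant along its height); the cube at (6, 7.5) is present — its section is the full 25.5×29 rectangle; Subtracting the remaining from the first: starting from the r=2 cylinder, the 25.5×29 cube at (6, 7.5) misses the remaining region (no effect) — 1 connected region; (whole slice rotated 10° about Z — lengths, areas and connectivity unchanged). The outline is a single polygon with 8 vertices. Extrusion per mm of travel: 0.4 × 0.15 / (π × 0.875²) = 0.024945. Accumulating E over each segment gives final E = 0.3058.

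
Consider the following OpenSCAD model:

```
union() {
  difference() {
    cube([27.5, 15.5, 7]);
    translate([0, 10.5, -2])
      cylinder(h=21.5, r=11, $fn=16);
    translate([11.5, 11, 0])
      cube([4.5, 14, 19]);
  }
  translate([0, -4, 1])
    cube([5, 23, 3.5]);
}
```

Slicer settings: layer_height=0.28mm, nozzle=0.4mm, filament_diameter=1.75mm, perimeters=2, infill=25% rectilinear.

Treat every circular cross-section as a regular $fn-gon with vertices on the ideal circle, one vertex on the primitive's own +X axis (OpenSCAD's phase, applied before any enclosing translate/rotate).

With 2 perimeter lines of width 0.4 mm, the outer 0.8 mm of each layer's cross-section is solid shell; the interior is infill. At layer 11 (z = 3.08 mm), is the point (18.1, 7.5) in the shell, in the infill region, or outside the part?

At z = 3.08 mm: the cube is present — its section is the full 27.5×15.5 rectangle; the r=11 cylinder at (0, 10.5) contributes a regular 16-gon of circumradius 11; the cube at (11.5, 11) is present — its section is the full 4.5×14 rectangle; Taking the first minus the rest: starting from the 27.5×15.5 cube, the r=11 cylinder at (0, 10.5) partially overlaps it — only the 144.35 mm² overlap (of its 370.44 mm²) is removed, clipping the outline; the 4.5×14 cube at (11.5, 11) partially overlaps it — only the 20.25 mm² overlap (of its 63.00 mm²) is removed, clipping the outline — 1 connected region; the cube at (0, -4) is present — its section is the full 5×23 rectangle; Taking the union: the regions partially overlap (shared area 0.76 mm²), so overlapping operands fuse into one piece — 1 connected region. Overall, the cross-section is a single solid region. The nearest boundary edge runs (11.50, 11.00)→(16.00, 11.00); distance from the point to it = 4.08 mm. The point is inside the cross-section and 4.08 mm from the nearest boundary — more than the 0.8 mm shell width (2 × 0.4), so it's in the infill interior.

infill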